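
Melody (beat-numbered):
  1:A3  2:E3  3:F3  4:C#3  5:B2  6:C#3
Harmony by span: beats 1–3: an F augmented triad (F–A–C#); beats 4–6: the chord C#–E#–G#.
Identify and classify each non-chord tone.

The harmony at that moment is F augmented triad (F, A, C#); E3 is not a chord tone.
It is approached by leap down from A3 and left by step up to F3.
Leap in, step out — an appoggiatura.
The harmony at that moment is C# major triad (C#, E#, G#); B2 is not a chord tone.
It is approached by step down from C#3 and left by step up to C#3.
Step away and step back to the same note — a neighbor tone (lower neighbor).

E3 (beat 2) — appoggiatura; B2 (beat 5) — neighbor tone.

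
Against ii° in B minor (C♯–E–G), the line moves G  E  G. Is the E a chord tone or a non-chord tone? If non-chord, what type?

C# diminished triad contains C♯, E, G; E is the third, so it is a chord tone.

Chord tone (the third of C# diminished triad).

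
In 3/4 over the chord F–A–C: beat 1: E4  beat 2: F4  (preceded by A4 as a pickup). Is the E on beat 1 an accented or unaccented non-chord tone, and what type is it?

The harmony at that moment is F major triad (F, A, C); E4 is not a chord tone.
It is approached by leap down from A4 and left by step up to F4.
Leap in, step out — an appoggiatura.
It falls on the downbeat, so it is accented.

Accented appoggiatura.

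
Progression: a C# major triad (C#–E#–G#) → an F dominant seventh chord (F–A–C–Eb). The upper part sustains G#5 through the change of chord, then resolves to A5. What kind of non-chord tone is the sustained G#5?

The harmony at that moment is F dominant seventh chord (F, A, C, Eb); G#5 is not a chord tone.
It is held over (the same pitch as the preceding G#5) and left by step up to A5.
Held over from the previous chord and resolving up by step — a retardation.

G#5 is a retardation.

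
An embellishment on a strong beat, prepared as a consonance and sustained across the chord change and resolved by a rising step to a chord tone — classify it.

Retardation.

Approach: by preparation — the pitch is first a chord tone, then held (tied or repeated) while the harmony changes under it. Departure: up by step. Metric position: strong.
A prepared dissonance that resolves upward by step — a retardation. (The same figure resolving downward would be a suspension.)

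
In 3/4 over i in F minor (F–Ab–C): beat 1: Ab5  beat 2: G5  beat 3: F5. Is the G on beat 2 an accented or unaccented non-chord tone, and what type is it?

Unaccented passing tone.

The harmony at that moment is F minor triad (F, Ab, C); G5 is not a chord tone.
It is approached by step down from Ab5 and left by step down to F5.
Step in, step out in the same direction — a passing tone.
It falls on a weak beat, so it is unaccented.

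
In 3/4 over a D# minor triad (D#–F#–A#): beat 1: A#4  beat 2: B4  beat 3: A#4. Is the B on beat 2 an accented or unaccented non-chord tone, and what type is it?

The harmony at that moment is D# minor triad (D#, F#, A#); B4 is not a chord tone.
It is approached by step up from A#4 and left by step down to A#4.
Step away and step back to the same note — a neighbor tone (upper neighbor).
It falls on a weak beat, so it is unaccented.

Unaccented neighbor tone.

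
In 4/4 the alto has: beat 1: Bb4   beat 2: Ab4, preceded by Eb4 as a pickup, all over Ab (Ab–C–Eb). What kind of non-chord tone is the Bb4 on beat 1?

Appoggiatura.

The harmony at that moment is Ab major triad (Ab, C, Eb); Bb4 is not a chord tone.
It is approached by leap up from Eb4 and left by step down to Ab4.
Leap in, step out, metrically accented — an appoggiatura.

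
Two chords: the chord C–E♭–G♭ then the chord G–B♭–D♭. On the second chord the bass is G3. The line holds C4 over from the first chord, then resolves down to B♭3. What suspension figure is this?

4–3 suspension.

At the second chord the bass is G3. The suspended C4 lies a fourth above the bass; after resolving down by step to B♭3, the interval above the bass becomes a third.
Suspension figures are named by those two intervals: 4–3.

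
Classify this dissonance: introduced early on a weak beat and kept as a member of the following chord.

Approach: ahead of the chord change (typically by step), so it is dissonant against the current harmony. Departure: none — the same pitch is restated or held and is a chord tone of the new harmony.
Dissonant first, consonant once the harmony catches up: the note simply arrives early — an anticipation. (The reverse timing, consonant first and dissonant after the change, would be a suspension or retardation.)

Anticipation.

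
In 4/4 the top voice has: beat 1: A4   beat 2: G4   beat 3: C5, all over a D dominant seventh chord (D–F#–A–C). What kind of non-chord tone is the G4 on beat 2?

Escape tone.

The harmony at that moment is D dominant seventh chord (D, F#, A, C); G4 is not a chord tone.
It is approached by step down from A4 and left by leap up to C5.
Step in, leap out, on a weak beat — an escape tone.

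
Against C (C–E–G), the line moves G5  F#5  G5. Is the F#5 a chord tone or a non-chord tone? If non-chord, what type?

The harmony at that moment is C major triad (C, E, G); F#5 is not a chord tone.
It is approached by step down from G5 and left by step up to G5.
Step away and step back to the same note — a neighbor tone (lower neighbor).

Non-chord tone — a neighbor tone.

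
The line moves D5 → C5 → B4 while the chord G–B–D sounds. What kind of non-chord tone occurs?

C5 is a passing tone.

The harmony at that moment is G major triad (G, B, D); C5 is not a chord tone.
It is approached by step down from D5 and left by step down to B4.
Step in, step out in the same direction — a passing tone.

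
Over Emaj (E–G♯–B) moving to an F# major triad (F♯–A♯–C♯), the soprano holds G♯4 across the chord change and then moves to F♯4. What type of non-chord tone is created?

G♯4 is a suspension.

The harmony at that moment is F♯ major triad (F♯, A♯, C♯); G♯4 is not a chord tone.
It is held over (the same pitch as the preceding G♯4) and left by step down to F♯4.
Held over from the previous chord and resolving down by step — a suspension.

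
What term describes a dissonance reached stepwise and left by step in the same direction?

Passing tone.

Approach: by step. Departure: by step, continuing in the same direction.
Stepwise on both sides with no change of direction means the note fills in the space between two different chord tones — a passing tone. (Had it turned back to its starting note it would be a neighbor tone instead.)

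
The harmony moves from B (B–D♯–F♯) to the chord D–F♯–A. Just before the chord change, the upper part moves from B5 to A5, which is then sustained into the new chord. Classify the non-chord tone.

The harmony at that moment is B major triad (B, D♯, F♯); A5 is not a chord tone.
It is approached by step down from B5 and then sustained as the same pitch into the next harmony.
Arriving early and becoming a chord tone when the harmony changes — an anticipation.

A5 is an anticipation.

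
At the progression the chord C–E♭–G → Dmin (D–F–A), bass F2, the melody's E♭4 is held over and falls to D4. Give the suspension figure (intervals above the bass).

At the second chord the bass is F2. The suspended E♭4 lies a seventh above the bass; after resolving down by step to D4, the interval above the bass becomes a sixth.
Suspension figures are named by those two intervals: 7–6.

7–6 suspension.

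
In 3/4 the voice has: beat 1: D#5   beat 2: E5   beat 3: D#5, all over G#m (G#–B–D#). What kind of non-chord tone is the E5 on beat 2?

The harmony at that moment is G# minor triad (G#, B, D#); E5 is not a chord tone.
It is approached by step up from D#5 and left by step down to D#5.
Step away and step back to the same note — a neighbor tone (upper neighbor).

Upper neighbor tone.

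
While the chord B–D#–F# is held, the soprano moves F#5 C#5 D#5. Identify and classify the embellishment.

The harmony at that moment is B major triad (B, D#, F#); C#5 is not a chord tone.
It is approached by leap down from F#5 and left by step up to D#5.
Leap in, step out — an appoggiatura.

C#5 is an appoggiatura.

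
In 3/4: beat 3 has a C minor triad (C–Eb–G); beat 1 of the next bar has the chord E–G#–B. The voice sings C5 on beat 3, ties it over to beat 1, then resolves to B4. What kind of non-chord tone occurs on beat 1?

The harmony at that moment is E major triad (E, G#, B); C5 is not a chord tone.
It is held over (the same pitch as the preceding C5) and left by step down to B4.
Held over from the previous chord and resolving down by step — a suspension.

Suspension.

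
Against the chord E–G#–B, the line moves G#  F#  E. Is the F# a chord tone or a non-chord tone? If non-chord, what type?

Non-chord tone — a passing tone.

The harmony at that moment is E major triad (E, G#, B); F# is not a chord tone.
It is approached by step down from G# and left by step down to E.
Step in, step out in the same direction — a passing tone.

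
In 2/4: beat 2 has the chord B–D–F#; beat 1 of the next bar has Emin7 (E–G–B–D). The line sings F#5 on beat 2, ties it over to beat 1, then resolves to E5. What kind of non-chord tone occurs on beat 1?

The harmony at that moment is E minor seventh chord (E, G, B, D); F#5 is not a chord tone.
It is held over (the same pitch as the preceding F#5) and left by step down to E5.
Held over from the previous chord and resolving down by step — a suspension.

Suspension.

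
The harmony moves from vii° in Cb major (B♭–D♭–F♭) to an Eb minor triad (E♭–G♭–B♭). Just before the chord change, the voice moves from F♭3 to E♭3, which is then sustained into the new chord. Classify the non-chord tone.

The harmony at that moment is B♭ diminished triad (B♭, D♭, F♭); E♭3 is not a chord tone.
It is approached by step down from F♭3 and then sustained as the same pitch into the next harmony.
Arriving early and becoming a chord tone when the harmony changes — an anticipation.

E♭3 is an anticipation.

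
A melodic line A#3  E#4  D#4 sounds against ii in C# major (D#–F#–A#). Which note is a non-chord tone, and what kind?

The harmony at that moment is D# minor triad (D#, F#, A#); E#4 is not a chord tone.
It is approached by leap up from A#3 and left by step down to D#4.
Leap in, step out — an appoggiatura.

E#4 is an appoggiatura.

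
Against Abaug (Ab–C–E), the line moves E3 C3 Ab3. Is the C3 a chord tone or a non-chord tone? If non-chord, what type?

Chord tone (the third of Ab augmented triad).

Ab augmented triad contains Ab, C, E; C is the third, so it is a chord tone.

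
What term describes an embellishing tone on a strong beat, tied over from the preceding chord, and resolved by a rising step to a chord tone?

Approach: by preparation — the pitch is first a chord tone, then held (tied or repeated) while the harmony changes under it. Departure: up by step. Metric position: strong.
A prepared dissonance that resolves upward by step — a retardation. (The same figure resolving downward would be a suspension.)

Retardation.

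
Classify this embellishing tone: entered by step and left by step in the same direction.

Approach: by step. Departure: by step, continuing in the same direction.
Stepwise on both sides with no change of direction means the note fills in the space between two different chord tones — a passing tone. (Had it turned back to its starting note it would be a neighbor tone instead.)

Passing tone.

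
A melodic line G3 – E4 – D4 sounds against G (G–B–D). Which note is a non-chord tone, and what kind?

E4 is an appoggiatura.

The harmony at that moment is G major triad (G, B, D); E4 is not a chord tone.
It is approached by leap up from G3 and left by step down to D4.
Leap in, step out — an appoggiatura.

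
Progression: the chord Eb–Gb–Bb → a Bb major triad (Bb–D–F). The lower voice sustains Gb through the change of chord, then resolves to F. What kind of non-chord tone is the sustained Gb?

Gb is a suspension.

The harmony at that moment is Bb major triad (Bb, D, F); Gb is not a chord tone.
It is held over (the same pitch as the preceding Gb) and left by step down to F.
Held over from the previous chord and resolving down by step — a suspension.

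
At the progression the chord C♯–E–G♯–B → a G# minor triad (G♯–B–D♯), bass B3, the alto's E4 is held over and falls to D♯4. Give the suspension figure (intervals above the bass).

At the second chord the bass is B3. The suspended E4 lies a fourth above the bass; after resolving down by step to D♯4, the interval above the bass becomes a third.
Suspension figures are named by those two intervals: 4–3.

4–3 suspension.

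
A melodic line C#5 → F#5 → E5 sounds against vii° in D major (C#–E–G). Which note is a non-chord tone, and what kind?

The harmony at that moment is C# diminished triad (C#, E, G); F#5 is not a chord tone.
It is approached by leap up from C#5 and left by step down to E5.
Leap in, step out — an appoggiatura.

F#5 is an appoggiatura.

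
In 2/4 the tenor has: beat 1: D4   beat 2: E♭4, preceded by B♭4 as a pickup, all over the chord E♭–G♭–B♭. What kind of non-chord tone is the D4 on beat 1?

Appoggiatura.

The harmony at that moment is E♭ minor triad (E♭, G♭, B♭); D4 is not a chord tone.
It is approached by leap down from B♭4 and left by step up to E♭4.
Leap in, step out, metrically accented — an appoggiatura.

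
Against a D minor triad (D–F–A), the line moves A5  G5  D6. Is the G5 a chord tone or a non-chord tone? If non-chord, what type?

Non-chord tone — an escape tone.

The harmony at that moment is D minor triad (D, F, A); G5 is not a chord tone.
It is approached by step down from A5 and left by leap up to D6.
Step in, leap out — an escape tone.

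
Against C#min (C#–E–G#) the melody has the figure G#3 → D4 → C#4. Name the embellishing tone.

D4 is an appoggiatura.

The harmony at that moment is C# minor triad (C#, E, G#); D4 is not a chord tone.
It is approached by leap up from G#3 and left by step down to C#4.
Leap in, step out — an appoggiatura.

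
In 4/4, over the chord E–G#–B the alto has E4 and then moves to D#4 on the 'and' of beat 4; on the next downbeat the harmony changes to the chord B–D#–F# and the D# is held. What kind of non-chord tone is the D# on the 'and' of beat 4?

Anticipation.

The harmony at that moment is E major triad (E, G#, B); D#4 is not a chord tone.
It is approached by step down from E4 and then sustained as the same pitch into the next harmony.
Arriving early and becoming a chord tone when the harmony changes — an anticipation.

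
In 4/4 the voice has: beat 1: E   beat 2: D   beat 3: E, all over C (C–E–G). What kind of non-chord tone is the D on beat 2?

The harmony at that moment is C major triad (C, E, G); D is not a chord tone.
It is approached by step down from E and left by step up to E.
Step away and step back to the same note — a neighbor tone (lower neighbor).

Lower neighbor tone.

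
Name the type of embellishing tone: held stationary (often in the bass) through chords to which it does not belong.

Pedal tone.

Approach: none. Departure: none — a single pitch is sustained while the chords change around it, passing through harmonies that do not contain it.
No melodic motion at all; the dissonance is created entirely by the moving harmonies against the stationary note — a pedal tone (pedal point).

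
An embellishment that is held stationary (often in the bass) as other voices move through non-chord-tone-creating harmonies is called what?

Pedal tone.

Approach: none. Departure: none — a single pitch is sustained while the chords change around it, passing through harmonies that do not contain it.
No melodic motion at all; the dissonance is created entirely by the moving harmonies against the stationary note — a pedal tone (pedal point).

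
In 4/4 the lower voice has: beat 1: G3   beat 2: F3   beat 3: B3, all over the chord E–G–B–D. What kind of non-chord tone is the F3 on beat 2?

The harmony at that moment is E minor seventh chord (E, G, B, D); F3 is not a chord tone.
It is approached by step down from G3 and left by leap up to B3.
Step in, leap out, on a weak beat — an escape tone.

Escape tone.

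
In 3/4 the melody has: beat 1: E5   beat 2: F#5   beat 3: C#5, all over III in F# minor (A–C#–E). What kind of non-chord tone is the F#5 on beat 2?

The harmony at that moment is A major triad (A, C#, E); F#5 is not a chord tone.
It is approached by step up from E5 and left by leap down to C#5.
Step in, leap out, on a weak beat — an escape tone.

Escape tone.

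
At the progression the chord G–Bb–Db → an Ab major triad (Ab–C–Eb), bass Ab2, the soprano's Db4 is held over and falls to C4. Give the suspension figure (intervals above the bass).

4–3 suspension.

At the second chord the bass is Ab2. The suspended Db4 lies a fourth above the bass; after resolving down by step to C4, the interval above the bass becomes a third.
Suspension figures are named by those two intervals: 4–3.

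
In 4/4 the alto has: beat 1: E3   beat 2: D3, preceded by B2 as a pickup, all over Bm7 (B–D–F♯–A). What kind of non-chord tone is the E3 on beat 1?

Appoggiatura.

The harmony at that moment is B minor seventh chord (B, D, F♯, A); E3 is not a chord tone.
It is approached by leap up from B2 and left by step down to D3.
Leap in, step out, metrically accented — an appoggiatura.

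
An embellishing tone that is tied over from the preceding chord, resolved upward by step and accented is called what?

Retardation.

Approach: by preparation — the pitch is first a chord tone, then held (tied or repeated) while the harmony changes under it. Departure: up by step. Metric position: strong.
A prepared dissonance that resolves upward by step — a retardation. (The same figure resolving downward would be a suspension.)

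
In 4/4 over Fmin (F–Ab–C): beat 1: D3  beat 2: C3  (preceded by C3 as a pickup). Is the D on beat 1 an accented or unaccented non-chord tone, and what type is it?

Accented neighbor tone.

The harmony at that moment is F minor triad (F, Ab, C); D3 is not a chord tone.
It is approached by step up from C3 and left by step down to C3.
Step away and step back to the same note — a neighbor tone (upper neighbor).
It falls on the downbeat, so it is accented.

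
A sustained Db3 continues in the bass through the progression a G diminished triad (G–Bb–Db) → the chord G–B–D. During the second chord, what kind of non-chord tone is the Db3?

Pedal tone (pedal point).

The harmony at that moment is G major triad (G, B, D); Db3 is not a chord tone.
It is held over (the same pitch as the preceding Db3) and then sustained as the same pitch into the next harmony.
Sustained through a change of harmony — a pedal tone.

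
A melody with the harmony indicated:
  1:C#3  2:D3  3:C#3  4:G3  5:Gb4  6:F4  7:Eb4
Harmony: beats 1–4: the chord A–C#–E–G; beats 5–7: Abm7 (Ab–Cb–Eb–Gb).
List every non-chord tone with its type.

D3 (beat 2) — neighbor tone; F4 (beat 6) — passing tone.

The harmony at that moment is A dominant seventh chord (A, C#, E, G); D3 is not a chord tone.
It is approached by step up from C#3 and left by step down to C#3.
Step away and step back to the same note — a neighbor tone (upper neighbor).
The harmony at that moment is Ab minor seventh chord (Ab, Cb, Eb, Gb); F4 is not a chord tone.
It is approached by step down from Gb4 and left by step down to Eb4.
Step in, step out in the same direction — a passing tone.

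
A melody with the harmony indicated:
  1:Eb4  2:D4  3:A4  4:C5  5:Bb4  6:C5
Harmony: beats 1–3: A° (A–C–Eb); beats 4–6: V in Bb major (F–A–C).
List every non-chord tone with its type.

The harmony at that moment is A diminished triad (A, C, Eb); D4 is not a chord tone.
It is approached by step down from Eb4 and left by leap up to A4.
Step in, leap out — an escape tone.
The harmony at that moment is F major triad (F, A, C); Bb4 is not a chord tone.
It is approached by step down from C5 and left by step up to C5.
Step away and step back to the same note — a neighbor tone (lower neighbor).

D4 (beat 2) — escape tone; Bb4 (beat 5) — neighbor tone.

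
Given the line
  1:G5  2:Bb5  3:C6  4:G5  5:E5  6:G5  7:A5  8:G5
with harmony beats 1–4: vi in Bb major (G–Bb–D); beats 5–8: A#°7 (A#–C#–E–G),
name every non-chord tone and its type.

The harmony at that moment is G minor triad (G, Bb, D); C6 is not a chord tone.
It is approached by step up from Bb5 and left by leap down to G5.
Step in, leap out — an escape tone.
The harmony at that moment is A# diminished seventh chord (A#, C#, E, G); A5 is not a chord tone.
It is approached by step up from G5 and left by step down to G5.
Step away and step back to the same note — a neighbor tone (upper neighbor).

C6 (beat 3) — escape tone; A5 (beat 7) — neighbor tone.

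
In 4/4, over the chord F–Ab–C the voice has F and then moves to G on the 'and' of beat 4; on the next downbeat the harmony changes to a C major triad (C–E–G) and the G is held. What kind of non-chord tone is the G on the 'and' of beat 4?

Anticipation.

The harmony at that moment is F minor triad (F, Ab, C); G is not a chord tone.
It is approached by step up from F and then sustained as the same pitch into the next harmony.
Arriving early and becoming a chord tone when the harmony changes — an anticipation.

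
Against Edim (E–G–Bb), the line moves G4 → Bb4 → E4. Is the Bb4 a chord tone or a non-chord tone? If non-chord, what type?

Chord tone (the fifth of E diminished triad).

E diminished triad contains E, G, Bb; Bb is the fifth, so it is a chord tone.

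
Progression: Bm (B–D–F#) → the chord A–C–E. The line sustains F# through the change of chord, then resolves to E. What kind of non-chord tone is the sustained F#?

F# is a suspension.

The harmony at that moment is A minor triad (A, C, E); F# is not a chord tone.
It is held over (the same pitch as the preceding F#) and left by step down to E.
Held over from the previous chord and resolving down by step — a suspension.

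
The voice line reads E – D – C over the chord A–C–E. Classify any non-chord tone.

The harmony at that moment is A minor triad (A, C, E); D is not a chord tone.
It is approached by step down from E and left by step down to C.
Step in, step out in the same direction — a passing tone.

D is a passing tone.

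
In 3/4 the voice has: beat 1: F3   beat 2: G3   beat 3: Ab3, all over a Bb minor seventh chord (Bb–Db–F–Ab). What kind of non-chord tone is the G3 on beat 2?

The harmony at that moment is Bb minor seventh chord (Bb, Db, F, Ab); G3 is not a chord tone.
It is approached by step up from F3 and left by step up to Ab3.
Step in, step out in the same direction — a passing tone.

Passing tone.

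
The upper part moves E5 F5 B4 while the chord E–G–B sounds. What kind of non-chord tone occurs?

The harmony at that moment is E minor triad (E, G, B); F5 is not a chord tone.
It is approached by step up from E5 and left by leap down to B4.
Step in, leap out — an escape tone.

F5 is an escape tone.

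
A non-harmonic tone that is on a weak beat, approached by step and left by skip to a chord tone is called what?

Approach: by step. Departure: by leap. Metric position: weak.
Step in, leap out, from a weak position — an escape tone (échappée). (It is the mirror image of the appoggiatura, which leaps in and steps out on a strong beat.)

Escape tone.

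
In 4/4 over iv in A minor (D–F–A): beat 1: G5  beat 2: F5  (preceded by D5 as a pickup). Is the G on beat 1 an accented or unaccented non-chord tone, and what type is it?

Accented appoggiatura.

The harmony at that moment is D minor triad (D, F, A); G5 is not a chord tone.
It is approached by leap up from D5 and left by step down to F5.
Leap in, step out — an appoggiatura.
It falls on the downbeat, so it is accented.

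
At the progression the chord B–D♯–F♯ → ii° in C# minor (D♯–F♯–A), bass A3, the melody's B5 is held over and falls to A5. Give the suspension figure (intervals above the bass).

9–8 suspension.

At the second chord the bass is A3. The suspended B5 lies a ninth above the bass; after resolving down by step to A5, the interval above the bass becomes an octave.
Suspension figures are named by those two intervals: 9–8.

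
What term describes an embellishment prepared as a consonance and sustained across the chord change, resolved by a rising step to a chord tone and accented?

Retardation.

Approach: by preparation — the pitch is first a chord tone, then held (tied or repeated) while the harmony changes under it. Departure: up by step. Metric position: strong.
A prepared dissonance that resolves upward by step — a retardation. (The same figure resolving downward would be a suspension.)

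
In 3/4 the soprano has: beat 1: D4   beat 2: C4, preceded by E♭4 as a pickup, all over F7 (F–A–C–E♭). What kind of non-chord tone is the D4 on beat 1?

The harmony at that moment is F dominant seventh chord (F, A, C, E♭); D4 is not a chord tone.
It is approached by step down from E♭4 and left by step down to C4.
Step in, step out in the same direction — a passing tone.

Passing tone.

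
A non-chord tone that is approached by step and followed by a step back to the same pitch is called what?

Neighbor tone.

Approach: by step. Departure: by step in the opposite direction, back to the starting pitch.
Stepwise on both sides but reversing to return to the same chord tone — a neighbor tone. (Had it continued onward in the same direction it would be a passing tone instead.)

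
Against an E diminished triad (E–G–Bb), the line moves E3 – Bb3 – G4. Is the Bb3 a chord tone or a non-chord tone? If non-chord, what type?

Chord tone (the fifth of E diminished triad).

E diminished triad contains E, G, Bb; Bb is the fifth, so it is a chord tone.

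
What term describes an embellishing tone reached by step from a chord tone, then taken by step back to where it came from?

Neighbor tone.

Approach: by step. Departure: by step in the opposite direction, back to the starting pitch.
Stepwise on both sides but reversing to return to the same chord tone — a neighbor tone. (Had it continued onward in the same direction it would be a passing tone instead.)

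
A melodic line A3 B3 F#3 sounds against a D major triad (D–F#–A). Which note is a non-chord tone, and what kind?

The harmony at that moment is D major triad (D, F#, A); B3 is not a chord tone.
It is approached by step up from A3 and left by leap down to F#3.
Step in, leap out — an escape tone.

B3 is an escape tone.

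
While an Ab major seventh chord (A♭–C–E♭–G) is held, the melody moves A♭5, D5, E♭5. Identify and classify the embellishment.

The harmony at that moment is A♭ major seventh chord (A♭, C, E♭, G); D5 is not a chord tone.
It is approached by leap down from A♭5 and left by step up to E♭5.
Leap in, step out — an appoggiatura.

D5 is an appoggiatura.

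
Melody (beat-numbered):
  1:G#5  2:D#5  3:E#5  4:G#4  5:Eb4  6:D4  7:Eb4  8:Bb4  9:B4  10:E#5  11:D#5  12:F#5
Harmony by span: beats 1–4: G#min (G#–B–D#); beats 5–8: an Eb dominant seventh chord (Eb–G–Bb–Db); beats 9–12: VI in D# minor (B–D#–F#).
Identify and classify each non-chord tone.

E#5 (beat 3) — escape tone; D4 (beat 6) — neighbor tone; E#5 (beat 10) — appoggiatura.

The harmony at that moment is G# minor triad (G#, B, D#); E#5 is not a chord tone.
It is approached by step up from D#5 and left by leap down to G#4.
Step in, leap out — an escape tone.
The harmony at that moment is Eb dominant seventh chord (Eb, G, Bb, Db); D4 is not a chord tone.
It is approached by step down from Eb4 and left by step up to Eb4.
Step away and step back to the same note — a neighbor tone (lower neighbor).
The harmony at that moment is B major triad (B, D#, F#); E#5 is not a chord tone.
It is approached by leap up from B4 and left by step down to D#5.
Leap in, step out — an appoggiatura.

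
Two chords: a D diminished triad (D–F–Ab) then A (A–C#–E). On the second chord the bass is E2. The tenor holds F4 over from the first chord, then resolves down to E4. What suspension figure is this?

9–8 suspension.

At the second chord the bass is E2. The suspended F4 lies a ninth above the bass; after resolving down by step to E4, the interval above the bass becomes an octave.
Suspension figures are named by those two intervals: 9–8.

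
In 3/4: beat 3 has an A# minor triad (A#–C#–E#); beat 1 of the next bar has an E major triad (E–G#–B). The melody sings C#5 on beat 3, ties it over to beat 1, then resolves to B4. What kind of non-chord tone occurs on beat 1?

Suspension.

The harmony at that moment is E major triad (E, G#, B); C#5 is not a chord tone.
It is held over (the same pitch as the preceding C#5) and left by step down to B4.
Held over from the previous chord and resolving down by step — a suspension.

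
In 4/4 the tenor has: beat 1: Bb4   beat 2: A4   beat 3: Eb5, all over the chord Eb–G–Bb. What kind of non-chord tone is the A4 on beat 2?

Escape tone.

The harmony at that moment is Eb major triad (Eb, G, Bb); A4 is not a chord tone.
It is approached by step down from Bb4 and left by leap up to Eb5.
Step in, leap out, on a weak beat — an escape tone.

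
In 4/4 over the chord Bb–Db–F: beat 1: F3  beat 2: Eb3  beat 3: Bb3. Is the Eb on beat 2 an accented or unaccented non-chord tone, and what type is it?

The harmony at that moment is Bb minor triad (Bb, Db, F); Eb3 is not a chord tone.
It is approached by step down from F3 and left by leap up to Bb3.
Step in, leap out — an escape tone.
It falls on a weak beat, so it is unaccented.

Unaccented escape tone.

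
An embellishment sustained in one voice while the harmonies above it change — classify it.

Approach: none. Departure: none — a single pitch is sustained while the chords change around it, passing through harmonies that do not contain it.
No melodic motion at all; the dissonance is created entirely by the moving harmonies against the stationary note — a pedal tone (pedal point).

Pedal tone.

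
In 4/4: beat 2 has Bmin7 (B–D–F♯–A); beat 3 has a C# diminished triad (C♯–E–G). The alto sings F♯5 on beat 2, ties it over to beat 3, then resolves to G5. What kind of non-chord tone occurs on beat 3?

Retardation.

The harmony at that moment is C♯ diminished triad (C♯, E, G); F♯5 is not a chord tone.
It is held over (the same pitch as the preceding F♯5) and left by step up to G5.
Held over from the previous chord and resolving up by step — a retardation.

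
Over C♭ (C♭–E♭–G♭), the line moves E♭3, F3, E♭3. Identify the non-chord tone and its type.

F3 is a neighbor tone.

The harmony at that moment is C♭ major triad (C♭, E♭, G♭); F3 is not a chord tone.
It is approached by step up from E♭3 and left by step down to E♭3.
Step away and step back to the same note — a neighbor tone (upper neighbor).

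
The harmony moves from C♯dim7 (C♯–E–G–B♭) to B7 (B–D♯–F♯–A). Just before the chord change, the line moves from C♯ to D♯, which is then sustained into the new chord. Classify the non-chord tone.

D♯ is an anticipation.

The harmony at that moment is C♯ diminished seventh chord (C♯, E, G, B♭); D♯ is not a chord tone.
It is approached by step up from C♯ and then sustained as the same pitch into the next harmony.
Arriving early and becoming a chord tone when the harmony changes — an anticipation.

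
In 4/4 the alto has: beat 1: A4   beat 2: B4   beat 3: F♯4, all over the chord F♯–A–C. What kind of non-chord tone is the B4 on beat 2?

Escape tone.

The harmony at that moment is F♯ diminished triad (F♯, A, C); B4 is not a chord tone.
It is approached by step up from A4 and left by leap down to F♯4.
Step in, leap out, on a weak beat — an escape tone.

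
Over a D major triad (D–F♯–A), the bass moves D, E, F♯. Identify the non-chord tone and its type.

E is a passing tone.

The harmony at that moment is D major triad (D, F♯, A); E is not a chord tone.
It is approached by step up from D and left by step up to F♯.
Step in, step out in the same direction — a passing tone.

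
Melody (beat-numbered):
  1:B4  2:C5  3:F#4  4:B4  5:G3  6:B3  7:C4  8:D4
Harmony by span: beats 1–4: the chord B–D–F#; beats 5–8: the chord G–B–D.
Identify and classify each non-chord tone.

C5 (beat 2) — escape tone; C4 (beat 7) — passing tone.

The harmony at that moment is B minor triad (B, D, F#); C5 is not a chord tone.
It is approached by step up from B4 and left by leap down to F#4.
Step in, leap out — an escape tone.
The harmony at that moment is G major triad (G, B, D); C4 is not a chord tone.
It is approached by step up from B3 and left by step up to D4.
Step in, step out in the same direction — a passing tone.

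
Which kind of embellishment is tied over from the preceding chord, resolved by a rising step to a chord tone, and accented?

Approach: by preparation — the pitch is first a chord tone, then held (tied or repeated) while the harmony changes under it. Departure: up by step. Metric position: strong.
A prepared dissonance that resolves upward by step — a retardation. (The same figure resolving downward would be a suspension.)

Retardation.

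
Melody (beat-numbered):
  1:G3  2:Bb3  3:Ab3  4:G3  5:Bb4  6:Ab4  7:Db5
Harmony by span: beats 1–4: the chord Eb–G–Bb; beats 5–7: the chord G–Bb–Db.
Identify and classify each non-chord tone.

Ab3 (beat 3) — passing tone; Ab4 (beat 6) — escape tone.

The harmony at that moment is Eb major triad (Eb, G, Bb); Ab3 is not a chord tone.
It is approached by step down from Bb3 and left by step down to G3.
Step in, step out in the same direction — a passing tone.
The harmony at that moment is G diminished triad (G, Bb, Db); Ab4 is not a chord tone.
It is approached by step down from Bb4 and left by leap up to Db5.
Step in, leap out — an escape tone.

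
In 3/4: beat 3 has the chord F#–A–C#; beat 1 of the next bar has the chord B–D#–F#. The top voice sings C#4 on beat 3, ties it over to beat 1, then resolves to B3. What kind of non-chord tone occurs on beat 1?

The harmony at that moment is B major triad (B, D#, F#); C#4 is not a chord tone.
It is held over (the same pitch as the preceding C#4) and left by step down to B3.
Held over from the previous chord and resolving down by step — a suspension.

Suspension.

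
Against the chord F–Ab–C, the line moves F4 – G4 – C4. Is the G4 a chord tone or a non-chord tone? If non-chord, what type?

Non-chord tone — an escape tone.

The harmony at that moment is F minor triad (F, Ab, C); G4 is not a chord tone.
It is approached by step up from F4 and left by leap down to C4.
Step in, leap out — an escape tone.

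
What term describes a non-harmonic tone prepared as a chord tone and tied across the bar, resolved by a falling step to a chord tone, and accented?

Suspension.

Approach: by preparation — the pitch is first a chord tone, then held (tied or repeated) while the harmony changes under it. Departure: down by step. Metric position: strong.
A prepared dissonance that resolves downward by step — a suspension. (The same figure resolving upward would be a retardation.)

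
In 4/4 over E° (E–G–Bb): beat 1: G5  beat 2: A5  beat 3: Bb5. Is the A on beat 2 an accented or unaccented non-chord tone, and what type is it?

Unaccented passing tone.

The harmony at that moment is E diminished triad (E, G, Bb); A5 is not a chord tone.
It is approached by step up from G5 and left by step up to Bb5.
Step in, step out in the same direction — a passing tone.
It falls on a weak beat, so it is unaccented.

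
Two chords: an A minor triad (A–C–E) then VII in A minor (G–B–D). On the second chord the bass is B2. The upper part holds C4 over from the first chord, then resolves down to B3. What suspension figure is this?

9–8 suspension.

At the second chord the bass is B2. The suspended C4 lies a ninth above the bass; after resolving down by step to B3, the interval above the bass becomes an octave.
Suspension figures are named by those two intervals: 9–8.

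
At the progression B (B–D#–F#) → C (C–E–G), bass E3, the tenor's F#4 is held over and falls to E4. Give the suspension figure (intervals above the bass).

At the second chord the bass is E3. The suspended F#4 lies a ninth above the bass; after resolving down by step to E4, the interval above the bass becomes an octave.
Suspension figures are named by those two intervals: 9–8.

9–8 suspension.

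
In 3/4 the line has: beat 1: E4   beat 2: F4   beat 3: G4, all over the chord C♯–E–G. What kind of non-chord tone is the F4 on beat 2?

Passing tone.

The harmony at that moment is C♯ diminished triad (C♯, E, G); F4 is not a chord tone.
It is approached by step up from E4 and left by step up to G4.
Step in, step out in the same direction — a passing tone.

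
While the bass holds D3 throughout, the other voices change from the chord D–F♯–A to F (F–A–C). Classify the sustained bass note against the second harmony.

Pedal tone (pedal point).

The harmony at that moment is F major triad (F, A, C); D3 is not a chord tone.
It is held over (the same pitch as the preceding D3) and then sustained as the same pitch into the next harmony.
Sustained through a change of harmony — a pedal tone.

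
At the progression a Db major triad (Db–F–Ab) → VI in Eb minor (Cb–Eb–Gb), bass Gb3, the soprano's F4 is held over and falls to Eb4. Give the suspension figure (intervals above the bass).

At the second chord the bass is Gb3. The suspended F4 lies a seventh above the bass; after resolving down by step to Eb4, the interval above the bass becomes a sixth.
Suspension figures are named by those two intervals: 7–6.

7–6 suspension.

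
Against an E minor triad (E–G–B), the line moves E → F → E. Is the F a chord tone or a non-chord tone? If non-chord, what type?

The harmony at that moment is E minor triad (E, G, B); F is not a chord tone.
It is approached by step up from E and left by step down to E.
Step away and step back to the same note — a neighbor tone (upper neighbor).

Non-chord tone — a neighbor tone.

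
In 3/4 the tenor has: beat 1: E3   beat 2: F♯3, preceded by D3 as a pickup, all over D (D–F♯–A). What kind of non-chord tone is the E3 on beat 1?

The harmony at that moment is D major triad (D, F♯, A); E3 is not a chord tone.
It is approached by step up from D3 and left by step up to F♯3.
Step in, step out in the same direction — a passing tone.

Passing tone.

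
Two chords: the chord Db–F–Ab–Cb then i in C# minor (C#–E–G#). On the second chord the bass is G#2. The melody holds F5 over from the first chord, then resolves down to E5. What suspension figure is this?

7–6 suspension.

At the second chord the bass is G#2. The suspended F5 lies a seventh above the bass; after resolving down by step to E5, the interval above the bass becomes a sixth.
Suspension figures are named by those two intervals: 7–6.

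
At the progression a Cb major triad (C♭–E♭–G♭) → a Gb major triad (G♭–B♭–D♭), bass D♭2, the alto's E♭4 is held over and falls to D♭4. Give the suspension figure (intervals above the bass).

At the second chord the bass is D♭2. The suspended E♭4 lies a ninth above the bass; after resolving down by step to D♭4, the interval above the bass becomes an octave.
Suspension figures are named by those two intervals: 9–8.

9–8 suspension.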